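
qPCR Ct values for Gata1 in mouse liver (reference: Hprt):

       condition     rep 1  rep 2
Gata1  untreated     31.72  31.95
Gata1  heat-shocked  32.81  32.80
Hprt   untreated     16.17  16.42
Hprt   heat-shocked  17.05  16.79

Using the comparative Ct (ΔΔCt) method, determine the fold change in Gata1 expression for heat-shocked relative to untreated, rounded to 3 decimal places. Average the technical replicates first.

0.787

Mean Ct: Gata1 untreated 31.835; Gata1 heat-shocked 32.805; Hprt untreated 16.295; Hprt heat-shocked 16.920
ΔCt(untreated) = 31.835 − 16.295 = 15.540
ΔCt(heat-shocked) = 32.805 − 16.920 = 15.885
ΔΔCt = 15.885 − 15.540 = 0.345
Fold change = 2^(−0.345) = 0.7873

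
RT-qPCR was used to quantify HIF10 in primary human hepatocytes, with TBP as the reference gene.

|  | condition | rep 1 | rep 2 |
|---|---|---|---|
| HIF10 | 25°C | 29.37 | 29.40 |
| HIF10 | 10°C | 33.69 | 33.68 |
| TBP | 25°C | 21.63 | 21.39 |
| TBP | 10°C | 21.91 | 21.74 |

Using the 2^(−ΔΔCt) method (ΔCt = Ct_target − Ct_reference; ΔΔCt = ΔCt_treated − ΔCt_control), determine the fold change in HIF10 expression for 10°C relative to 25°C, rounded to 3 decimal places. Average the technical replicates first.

Mean Ct: HIF10 25°C 29.385; HIF10 10°C 33.685; TBP 25°C 21.510; TBP 10°C 21.825
ΔCt(25°C) = 29.385 − 21.510 = 7.875
ΔCt(10°C) = 33.685 − 21.825 = 11.860
ΔΔCt = 11.860 − 7.875 = 3.985
Fold change = 2^(−3.985) = 0.0632

0.063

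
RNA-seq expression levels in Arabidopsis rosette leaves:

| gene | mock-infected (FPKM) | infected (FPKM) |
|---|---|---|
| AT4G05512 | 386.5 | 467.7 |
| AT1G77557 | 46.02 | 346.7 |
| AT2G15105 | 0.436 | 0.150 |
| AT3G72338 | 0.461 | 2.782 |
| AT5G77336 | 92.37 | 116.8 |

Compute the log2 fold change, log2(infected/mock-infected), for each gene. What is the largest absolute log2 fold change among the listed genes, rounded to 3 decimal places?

log2(467.7/386.5) = 0.275  (AT4G05512)
log2(346.7/46.02) = 2.913  (AT1G77557)
log2(0.150/0.436) = -1.539  (AT2G15105)
log2(2.782/0.461) = 2.593  (AT3G72338)
log2(116.8/92.37) = 0.339  (AT5G77336)
The largest magnitude belongs to AT1G77557.

2.913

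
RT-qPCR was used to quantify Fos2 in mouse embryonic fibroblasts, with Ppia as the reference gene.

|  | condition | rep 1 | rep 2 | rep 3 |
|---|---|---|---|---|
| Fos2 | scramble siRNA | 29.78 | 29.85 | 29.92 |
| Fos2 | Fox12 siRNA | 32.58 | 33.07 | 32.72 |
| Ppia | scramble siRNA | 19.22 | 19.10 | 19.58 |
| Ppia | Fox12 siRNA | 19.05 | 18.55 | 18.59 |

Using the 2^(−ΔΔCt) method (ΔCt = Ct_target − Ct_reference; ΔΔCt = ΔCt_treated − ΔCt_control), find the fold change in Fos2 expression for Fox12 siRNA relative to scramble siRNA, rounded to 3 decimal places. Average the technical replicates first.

0.088

Mean Ct: Fos2 scramble siRNA 29.850; Fos2 Fox12 siRNA 32.790; Ppia scramble siRNA 19.300; Ppia Fox12 siRNA 18.730
ΔCt(scramble siRNA) = 29.850 − 19.300 = 10.550
ΔCt(Fox12 siRNA) = 32.790 − 18.730 = 14.060
ΔΔCt = 14.060 − 10.550 = 3.510
Fold change = 2^(−3.510) = 0.0878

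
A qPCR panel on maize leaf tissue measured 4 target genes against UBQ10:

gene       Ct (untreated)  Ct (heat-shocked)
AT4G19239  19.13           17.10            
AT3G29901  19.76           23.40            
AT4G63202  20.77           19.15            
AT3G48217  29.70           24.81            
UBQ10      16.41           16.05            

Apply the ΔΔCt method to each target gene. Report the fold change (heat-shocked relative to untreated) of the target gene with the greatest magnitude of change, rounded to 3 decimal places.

AT4G19239: ΔΔCt = (17.10−16.05) − (19.13−16.41) = 1.05 − 2.72 = -1.67; fold change = 2^1.67 = 3.182
AT3G29901: ΔΔCt = (23.40−16.05) − (19.76−16.41) = 7.35 − 3.35 = 4.00; fold change = 2^-4.00 = 0.062
AT4G63202: ΔΔCt = (19.15−16.05) − (20.77−16.41) = 3.10 − 4.36 = -1.26; fold change = 2^1.26 = 2.395
AT3G48217: ΔΔCt = (24.81−16.05) − (29.70−16.41) = 8.76 − 13.29 = -4.53; fold change = 2^4.53 = 23.103
AT3G48217 has the largest |ΔΔCt| = 4.53.

23.103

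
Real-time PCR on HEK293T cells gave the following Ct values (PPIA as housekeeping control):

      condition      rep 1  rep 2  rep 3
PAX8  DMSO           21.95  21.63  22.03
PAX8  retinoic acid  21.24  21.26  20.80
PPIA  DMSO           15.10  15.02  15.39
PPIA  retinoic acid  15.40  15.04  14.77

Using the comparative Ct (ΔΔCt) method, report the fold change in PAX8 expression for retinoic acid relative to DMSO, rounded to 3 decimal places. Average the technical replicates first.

Mean Ct: PAX8 DMSO 21.870; PAX8 retinoic acid 21.100; PPIA DMSO 15.170; PPIA retinoic acid 15.070
ΔCt(DMSO) = 21.870 − 15.170 = 6.700
ΔCt(retinoic acid) = 21.100 − 15.070 = 6.030
ΔΔCt = 6.030 − 6.700 = -0.670
Fold change = 2^(−(-0.670)) = 2^0.670 = 1.5911

1.591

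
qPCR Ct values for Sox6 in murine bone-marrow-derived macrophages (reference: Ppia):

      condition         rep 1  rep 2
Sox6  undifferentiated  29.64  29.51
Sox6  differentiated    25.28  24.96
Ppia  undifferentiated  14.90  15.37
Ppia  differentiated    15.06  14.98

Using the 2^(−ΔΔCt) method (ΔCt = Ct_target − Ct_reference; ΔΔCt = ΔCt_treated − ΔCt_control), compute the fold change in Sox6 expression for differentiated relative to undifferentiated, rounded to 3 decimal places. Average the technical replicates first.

20.252

Mean Ct: Sox6 undifferentiated 29.575; Sox6 differentiated 25.120; Ppia undifferentiated 15.135; Ppia differentiated 15.020
ΔCt(undifferentiated) = 29.575 − 15.135 = 14.440
ΔCt(differentiated) = 25.120 − 15.020 = 10.100
ΔΔCt = 10.100 − 14.440 = -4.340
Fold change = 2^(−(-4.340)) = 2^4.340 = 20.2521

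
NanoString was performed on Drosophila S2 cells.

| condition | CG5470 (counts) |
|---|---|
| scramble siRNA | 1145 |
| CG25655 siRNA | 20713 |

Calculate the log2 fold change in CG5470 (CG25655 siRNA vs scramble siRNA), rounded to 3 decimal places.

Fold change = 20713 / 1145 = 18.0900
log2(18.0900) = 4.1771

4.177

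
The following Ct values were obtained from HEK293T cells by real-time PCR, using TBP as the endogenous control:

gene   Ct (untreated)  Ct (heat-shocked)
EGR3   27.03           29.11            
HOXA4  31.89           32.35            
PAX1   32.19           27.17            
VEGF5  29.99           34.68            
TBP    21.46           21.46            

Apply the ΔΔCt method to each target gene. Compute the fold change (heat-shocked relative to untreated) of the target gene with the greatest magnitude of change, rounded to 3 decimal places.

EGR3: ΔΔCt = (29.11−21.46) − (27.03−21.46) = 7.65 − 5.57 = 2.08; fold change = 2^-2.08 = 0.237
HOXA4: ΔΔCt = (32.35−21.46) − (31.89−21.46) = 10.89 − 10.43 = 0.46; fold change = 2^-0.46 = 0.727
PAX1: ΔΔCt = (27.17−21.46) − (32.19−21.46) = 5.71 − 10.73 = -5.02; fold change = 2^5.02 = 32.447
VEGF5: ΔΔCt = (34.68−21.46) − (29.99−21.46) = 13.22 − 8.53 = 4.69; fold change = 2^-4.69 = 0.039
PAX1 has the largest |ΔΔCt| = 5.02.

32.447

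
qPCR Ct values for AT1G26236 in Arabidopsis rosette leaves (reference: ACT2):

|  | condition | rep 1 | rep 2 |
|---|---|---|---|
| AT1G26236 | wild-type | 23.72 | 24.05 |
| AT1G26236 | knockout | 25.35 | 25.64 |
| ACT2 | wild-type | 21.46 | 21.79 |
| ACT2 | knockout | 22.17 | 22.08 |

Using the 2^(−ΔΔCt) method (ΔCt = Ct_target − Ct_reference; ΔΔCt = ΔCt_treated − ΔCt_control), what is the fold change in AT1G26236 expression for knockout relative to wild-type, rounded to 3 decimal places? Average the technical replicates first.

Mean Ct: AT1G26236 wild-type 23.885; AT1G26236 knockout 25.495; ACT2 wild-type 21.625; ACT2 knockout 22.125
ΔCt(wild-type) = 23.885 − 21.625 = 2.260
ΔCt(knockout) = 25.495 − 22.125 = 3.370
ΔΔCt = 3.370 − 2.260 = 1.110
Fold change = 2^(−1.110) = 0.4633

0.463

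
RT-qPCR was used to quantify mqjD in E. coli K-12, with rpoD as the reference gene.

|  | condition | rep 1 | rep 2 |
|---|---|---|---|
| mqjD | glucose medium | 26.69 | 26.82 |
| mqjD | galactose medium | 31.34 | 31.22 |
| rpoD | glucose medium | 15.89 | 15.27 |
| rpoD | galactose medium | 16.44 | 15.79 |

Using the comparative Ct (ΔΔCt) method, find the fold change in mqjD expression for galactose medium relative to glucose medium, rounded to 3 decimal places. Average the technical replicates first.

0.063

Mean Ct: mqjD glucose medium 26.755; mqjD galactose medium 31.280; rpoD glucose medium 15.580; rpoD galactose medium 16.115
ΔCt(glucose medium) = 26.755 − 15.580 = 11.175
ΔCt(galactose medium) = 31.280 − 16.115 = 15.165
ΔΔCt = 15.165 − 11.175 = 3.990
Fold change = 2^(−3.990) = 0.0629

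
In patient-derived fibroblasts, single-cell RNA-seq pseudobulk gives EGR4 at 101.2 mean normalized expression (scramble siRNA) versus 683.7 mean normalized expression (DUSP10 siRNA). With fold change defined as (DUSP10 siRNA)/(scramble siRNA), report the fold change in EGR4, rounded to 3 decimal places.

6.756

Fold change = 683.7 / 101.2 = 6.7559
EGR4 is upregulated.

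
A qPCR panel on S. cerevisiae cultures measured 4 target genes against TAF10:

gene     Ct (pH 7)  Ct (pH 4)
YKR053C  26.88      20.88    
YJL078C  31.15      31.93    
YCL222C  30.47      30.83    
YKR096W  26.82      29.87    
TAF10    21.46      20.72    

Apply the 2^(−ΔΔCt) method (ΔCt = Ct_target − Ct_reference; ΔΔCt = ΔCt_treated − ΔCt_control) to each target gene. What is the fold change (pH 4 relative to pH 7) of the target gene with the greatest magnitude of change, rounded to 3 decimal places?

38.319

YKR053C: ΔΔCt = (20.88−20.72) − (26.88−21.46) = 0.16 − 5.42 = -5.26; fold change = 2^5.26 = 38.319
YJL078C: ΔΔCt = (31.93−20.72) − (31.15−21.46) = 11.21 − 9.69 = 1.52; fold change = 2^-1.52 = 0.349
YCL222C: ΔΔCt = (30.83−20.72) − (30.47−21.46) = 10.11 − 9.01 = 1.10; fold change = 2^-1.10 = 0.467
YKR096W: ΔΔCt = (29.87−20.72) − (26.82−21.46) = 9.15 − 5.36 = 3.79; fold change = 2^-3.79 = 0.072
YKR053C has the largest |ΔΔCt| = 5.26.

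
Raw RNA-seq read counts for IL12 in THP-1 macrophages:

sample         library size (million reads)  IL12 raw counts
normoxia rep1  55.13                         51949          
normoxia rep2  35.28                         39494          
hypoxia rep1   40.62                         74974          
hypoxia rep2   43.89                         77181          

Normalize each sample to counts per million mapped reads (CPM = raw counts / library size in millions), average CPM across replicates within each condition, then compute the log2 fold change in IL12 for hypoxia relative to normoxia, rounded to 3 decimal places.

CPM(normoxia rep1) = 51949 / 55.13 = 942.3000
CPM(normoxia rep2) = 39494 / 35.28 = 1119.4444
CPM(hypoxia rep1) = 74974 / 40.62 = 1845.7410
CPM(hypoxia rep2) = 77181 / 43.89 = 1758.5099
mean CPM(normoxia) = 1030.8722; mean CPM(hypoxia) = 1802.1255
Fold change = 1802.1255 / 1030.8722 = 1.74816
log2(1.74816) = 0.8058

0.806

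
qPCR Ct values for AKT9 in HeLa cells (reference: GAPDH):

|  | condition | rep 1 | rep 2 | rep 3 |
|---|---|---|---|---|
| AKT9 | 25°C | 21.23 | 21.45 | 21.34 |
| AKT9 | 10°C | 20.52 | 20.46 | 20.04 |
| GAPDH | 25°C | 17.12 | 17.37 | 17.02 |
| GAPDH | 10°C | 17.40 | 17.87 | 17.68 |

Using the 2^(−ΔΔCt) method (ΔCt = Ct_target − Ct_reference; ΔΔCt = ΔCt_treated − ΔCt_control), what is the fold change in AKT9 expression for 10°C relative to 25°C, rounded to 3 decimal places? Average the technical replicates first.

2.789

Mean Ct: AKT9 25°C 21.340; AKT9 10°C 20.340; GAPDH 25°C 17.170; GAPDH 10°C 17.650
ΔCt(25°C) = 21.340 − 17.170 = 4.170
ΔCt(10°C) = 20.340 − 17.650 = 2.690
ΔΔCt = 2.690 − 4.170 = -1.480
Fold change = 2^(−(-1.480)) = 2^1.480 = 2.7895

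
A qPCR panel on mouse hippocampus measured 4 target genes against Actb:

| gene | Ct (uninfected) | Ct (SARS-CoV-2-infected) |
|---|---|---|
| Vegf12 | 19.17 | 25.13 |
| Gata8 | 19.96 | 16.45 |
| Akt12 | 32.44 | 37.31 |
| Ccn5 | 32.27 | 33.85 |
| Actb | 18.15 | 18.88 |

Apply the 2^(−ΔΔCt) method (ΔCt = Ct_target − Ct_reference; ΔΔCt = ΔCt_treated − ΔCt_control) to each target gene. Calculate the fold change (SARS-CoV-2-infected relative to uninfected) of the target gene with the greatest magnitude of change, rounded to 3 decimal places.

Vegf12: ΔΔCt = (25.13−18.88) − (19.17−18.15) = 6.25 − 1.02 = 5.23; fold change = 2^-5.23 = 0.027
Gata8: ΔΔCt = (16.45−18.88) − (19.96−18.15) = -2.43 − 1.81 = -4.24; fold change = 2^4.24 = 18.896
Akt12: ΔΔCt = (37.31−18.88) − (32.44−18.15) = 18.43 − 14.29 = 4.14; fold change = 2^-4.14 = 0.057
Ccn5: ΔΔCt = (33.85−18.88) − (32.27−18.15) = 14.97 − 14.12 = 0.85; fold change = 2^-0.85 = 0.555
Vegf12 has the largest |ΔΔCt| = 5.23.

0.027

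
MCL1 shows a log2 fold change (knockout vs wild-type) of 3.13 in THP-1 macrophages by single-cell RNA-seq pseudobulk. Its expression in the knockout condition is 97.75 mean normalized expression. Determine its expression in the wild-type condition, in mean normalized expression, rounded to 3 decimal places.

Fold change = 2^(3.13) = 8.7543
wild-type expression = 97.75 / 8.7543 = 11.166

11.166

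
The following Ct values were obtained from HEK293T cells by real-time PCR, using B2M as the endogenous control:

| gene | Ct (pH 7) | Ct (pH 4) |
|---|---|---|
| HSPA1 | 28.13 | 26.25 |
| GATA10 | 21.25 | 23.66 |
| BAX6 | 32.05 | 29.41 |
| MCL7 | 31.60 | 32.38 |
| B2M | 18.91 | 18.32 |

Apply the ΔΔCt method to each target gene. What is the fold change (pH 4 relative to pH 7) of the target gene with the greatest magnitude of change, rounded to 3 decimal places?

0.125

HSPA1: ΔΔCt = (26.25−18.32) − (28.13−18.91) = 7.93 − 9.22 = -1.29; fold change = 2^1.29 = 2.445
GATA10: ΔΔCt = (23.66−18.32) − (21.25−18.91) = 5.34 − 2.34 = 3.00; fold change = 2^-3.00 = 0.125
BAX6: ΔΔCt = (29.41−18.32) − (32.05−18.91) = 11.09 − 13.14 = -2.05; fold change = 2^2.05 = 4.141
MCL7: ΔΔCt = (32.38−18.32) − (31.60−18.91) = 14.06 − 12.69 = 1.37; fold change = 2^-1.37 = 0.387
GATA10 has the largest |ΔΔCt| = 3.00.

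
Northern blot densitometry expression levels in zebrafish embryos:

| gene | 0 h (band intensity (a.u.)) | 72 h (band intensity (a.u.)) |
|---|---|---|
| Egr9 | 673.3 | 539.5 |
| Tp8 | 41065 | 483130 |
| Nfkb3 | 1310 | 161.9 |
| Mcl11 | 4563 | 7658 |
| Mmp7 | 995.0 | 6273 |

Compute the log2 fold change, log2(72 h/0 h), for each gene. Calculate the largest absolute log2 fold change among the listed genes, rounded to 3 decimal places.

3.556

log2(539.5/673.3) = -0.320  (Egr9)
log2(483130/41065) = 3.556  (Tp8)
log2(161.9/1310) = -3.016  (Nfkb3)
log2(7658/4563) = 0.747  (Mcl11)
log2(6273/995.0) = 2.656  (Mmp7)
The largest magnitude belongs to Tp8.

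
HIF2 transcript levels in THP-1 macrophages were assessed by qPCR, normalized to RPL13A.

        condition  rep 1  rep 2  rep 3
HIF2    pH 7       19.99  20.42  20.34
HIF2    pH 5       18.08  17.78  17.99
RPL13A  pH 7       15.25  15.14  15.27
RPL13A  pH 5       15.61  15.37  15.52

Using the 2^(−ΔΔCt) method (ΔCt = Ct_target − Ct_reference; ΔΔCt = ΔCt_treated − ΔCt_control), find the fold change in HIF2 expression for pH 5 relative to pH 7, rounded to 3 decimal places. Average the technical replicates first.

Mean Ct: HIF2 pH 7 20.250; HIF2 pH 5 17.950; RPL13A pH 7 15.220; RPL13A pH 5 15.500
ΔCt(pH 7) = 20.250 − 15.220 = 5.030
ΔCt(pH 5) = 17.950 − 15.500 = 2.450
ΔΔCt = 2.450 − 5.030 = -2.580
Fold change = 2^(−(-2.580)) = 2^2.580 = 5.9794

5.979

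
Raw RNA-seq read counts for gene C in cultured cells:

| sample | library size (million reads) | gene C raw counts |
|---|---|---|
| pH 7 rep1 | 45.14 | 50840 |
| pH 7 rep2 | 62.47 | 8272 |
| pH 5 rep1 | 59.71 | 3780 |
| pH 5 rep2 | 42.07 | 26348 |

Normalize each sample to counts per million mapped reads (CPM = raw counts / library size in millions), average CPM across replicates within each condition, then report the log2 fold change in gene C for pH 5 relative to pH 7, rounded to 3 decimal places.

-0.868

CPM(pH 7 rep1) = 50840 / 45.14 = 1126.2738
CPM(pH 7 rep2) = 8272 / 62.47 = 132.4156
CPM(pH 5 rep1) = 3780 / 59.71 = 63.3060
CPM(pH 5 rep2) = 26348 / 42.07 = 626.2895
mean CPM(pH 7) = 629.3447; mean CPM(pH 5) = 344.7977
Fold change = 344.7977 / 629.3447 = 0.54787
log2(0.54787) = -0.8681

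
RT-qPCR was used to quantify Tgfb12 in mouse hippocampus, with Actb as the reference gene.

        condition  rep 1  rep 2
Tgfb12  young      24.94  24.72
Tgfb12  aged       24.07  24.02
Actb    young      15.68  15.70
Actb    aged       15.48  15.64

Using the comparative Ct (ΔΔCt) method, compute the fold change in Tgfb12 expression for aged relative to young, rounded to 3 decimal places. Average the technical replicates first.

Mean Ct: Tgfb12 young 24.830; Tgfb12 aged 24.045; Actb young 15.690; Actb aged 15.560
ΔCt(young) = 24.830 − 15.690 = 9.140
ΔCt(aged) = 24.045 − 15.560 = 8.485
ΔΔCt = 8.485 − 9.140 = -0.655
Fold change = 2^(−(-0.655)) = 2^0.655 = 1.5746

1.575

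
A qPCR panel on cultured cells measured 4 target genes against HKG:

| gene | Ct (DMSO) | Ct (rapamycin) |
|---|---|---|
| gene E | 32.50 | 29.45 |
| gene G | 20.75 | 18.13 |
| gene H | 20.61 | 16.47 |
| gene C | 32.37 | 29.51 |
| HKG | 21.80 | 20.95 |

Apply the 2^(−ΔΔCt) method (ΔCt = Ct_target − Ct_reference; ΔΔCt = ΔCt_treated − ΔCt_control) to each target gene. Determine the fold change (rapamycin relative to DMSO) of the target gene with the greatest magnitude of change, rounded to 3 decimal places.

gene E: ΔΔCt = (29.45−20.95) − (32.50−21.80) = 8.50 − 10.70 = -2.20; fold change = 2^2.20 = 4.595
gene G: ΔΔCt = (18.13−20.95) − (20.75−21.80) = -2.82 − (-1.05) = -1.77; fold change = 2^1.77 = 3.411
gene H: ΔΔCt = (16.47−20.95) − (20.61−21.80) = -4.48 − (-1.19) = -3.29; fold change = 2^3.29 = 9.781
gene C: ΔΔCt = (29.51−20.95) − (32.37−21.80) = 8.56 − 10.57 = -2.01; fold change = 2^2.01 = 4.028
gene H has the largest |ΔΔCt| = 3.29.

9.781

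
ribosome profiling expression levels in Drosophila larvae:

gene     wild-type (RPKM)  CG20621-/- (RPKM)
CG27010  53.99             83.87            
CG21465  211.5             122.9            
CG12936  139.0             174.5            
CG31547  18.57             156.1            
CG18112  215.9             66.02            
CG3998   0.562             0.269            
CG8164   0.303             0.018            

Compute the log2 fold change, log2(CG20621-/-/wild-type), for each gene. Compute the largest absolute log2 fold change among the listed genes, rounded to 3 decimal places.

4.073

log2(83.87/53.99) = 0.635  (CG27010)
log2(122.9/211.5) = -0.783  (CG21465)
log2(174.5/139.0) = 0.328  (CG12936)
log2(156.1/18.57) = 3.071  (CG31547)
log2(66.02/215.9) = -1.709  (CG18112)
log2(0.269/0.562) = -1.063  (CG3998)
log2(0.018/0.303) = -4.073  (CG8164)
The largest magnitude belongs to CG8164.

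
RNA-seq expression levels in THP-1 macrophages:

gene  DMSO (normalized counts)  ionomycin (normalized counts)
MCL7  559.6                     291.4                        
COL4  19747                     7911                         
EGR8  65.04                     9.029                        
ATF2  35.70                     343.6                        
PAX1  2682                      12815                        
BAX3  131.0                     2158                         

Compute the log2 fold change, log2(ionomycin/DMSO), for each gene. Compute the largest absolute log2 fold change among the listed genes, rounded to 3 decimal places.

log2(291.4/559.6) = -0.941  (MCL7)
log2(7911/19747) = -1.320  (COL4)
log2(9.029/65.04) = -2.849  (EGR8)
log2(343.6/35.70) = 3.267  (ATF2)
log2(12815/2682) = 2.256  (PAX1)
log2(2158/131.0) = 4.042  (BAX3)
The largest magnitude belongs to BAX3.

4.042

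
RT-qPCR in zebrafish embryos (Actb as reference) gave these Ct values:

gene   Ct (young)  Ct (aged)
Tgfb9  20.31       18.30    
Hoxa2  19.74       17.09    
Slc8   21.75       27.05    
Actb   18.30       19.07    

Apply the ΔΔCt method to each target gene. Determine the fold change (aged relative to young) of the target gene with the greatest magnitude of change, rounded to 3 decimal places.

Tgfb9: ΔΔCt = (18.30−19.07) − (20.31−18.30) = -0.77 − 2.01 = -2.78; fold change = 2^2.78 = 6.869
Hoxa2: ΔΔCt = (17.09−19.07) − (19.74−18.30) = -1.98 − 1.44 = -3.42; fold change = 2^3.42 = 10.703
Slc8: ΔΔCt = (27.05−19.07) − (21.75−18.30) = 7.98 − 3.45 = 4.53; fold change = 2^-4.53 = 0.043
Slc8 has the largest |ΔΔCt| = 4.53.

0.043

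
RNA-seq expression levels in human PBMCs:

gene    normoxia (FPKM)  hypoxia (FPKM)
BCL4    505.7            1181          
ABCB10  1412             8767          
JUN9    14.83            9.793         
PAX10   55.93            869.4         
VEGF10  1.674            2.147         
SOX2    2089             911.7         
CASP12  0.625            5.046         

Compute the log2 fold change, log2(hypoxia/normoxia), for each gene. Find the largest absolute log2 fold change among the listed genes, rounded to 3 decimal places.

log2(1181/505.7) = 1.224  (BCL4)
log2(8767/1412) = 2.634  (ABCB10)
log2(9.793/14.83) = -0.599  (JUN9)
log2(869.4/55.93) = 3.958  (PAX10)
log2(2.147/1.674) = 0.359  (VEGF10)
log2(911.7/2089) = -1.196  (SOX2)
log2(5.046/0.625) = 3.013  (CASP12)
The largest magnitude belongs to PAX10.

3.958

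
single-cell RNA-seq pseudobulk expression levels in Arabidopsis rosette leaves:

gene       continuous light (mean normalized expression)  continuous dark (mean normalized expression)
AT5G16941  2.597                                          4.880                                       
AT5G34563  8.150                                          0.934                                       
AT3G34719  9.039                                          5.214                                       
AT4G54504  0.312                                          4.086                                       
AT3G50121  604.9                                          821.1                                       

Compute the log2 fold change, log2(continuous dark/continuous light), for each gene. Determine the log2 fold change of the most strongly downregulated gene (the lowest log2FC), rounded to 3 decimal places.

-3.125

log2(4.880/2.597) = 0.910  (AT5G16941)
log2(0.934/8.150) = -3.125  (AT5G34563)
log2(5.214/9.039) = -0.794  (AT3G34719)
log2(4.086/0.312) = 3.711  (AT4G54504)
log2(821.1/604.9) = 0.441  (AT3G50121)
AT5G34563 is most strongly downregulated.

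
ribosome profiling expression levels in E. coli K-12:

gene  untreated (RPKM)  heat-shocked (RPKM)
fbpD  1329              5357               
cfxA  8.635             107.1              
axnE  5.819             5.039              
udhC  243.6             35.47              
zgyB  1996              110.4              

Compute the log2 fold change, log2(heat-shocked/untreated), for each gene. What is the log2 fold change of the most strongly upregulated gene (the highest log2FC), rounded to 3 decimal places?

3.633

log2(5357/1329) = 2.011  (fbpD)
log2(107.1/8.635) = 3.633  (cfxA)
log2(5.039/5.819) = -0.208  (axnE)
log2(35.47/243.6) = -2.780  (udhC)
log2(110.4/1996) = -4.176  (zgyB)
cfxA is most strongly upregulated.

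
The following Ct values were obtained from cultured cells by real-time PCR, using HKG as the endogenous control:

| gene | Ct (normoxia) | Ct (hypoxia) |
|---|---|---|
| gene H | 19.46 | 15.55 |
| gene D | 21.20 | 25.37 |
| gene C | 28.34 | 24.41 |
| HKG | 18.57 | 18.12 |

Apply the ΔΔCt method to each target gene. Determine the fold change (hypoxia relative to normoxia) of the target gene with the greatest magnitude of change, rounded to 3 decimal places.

0.041

gene H: ΔΔCt = (15.55−18.12) − (19.46−18.57) = -2.57 − 0.89 = -3.46; fold change = 2^3.46 = 11.004
gene D: ΔΔCt = (25.37−18.12) − (21.20−18.57) = 7.25 − 2.63 = 4.62; fold change = 2^-4.62 = 0.041
gene C: ΔΔCt = (24.41−18.12) − (28.34−18.57) = 6.29 − 9.77 = -3.48; fold change = 2^3.48 = 11.158
gene D has the largest |ΔΔCt| = 4.62.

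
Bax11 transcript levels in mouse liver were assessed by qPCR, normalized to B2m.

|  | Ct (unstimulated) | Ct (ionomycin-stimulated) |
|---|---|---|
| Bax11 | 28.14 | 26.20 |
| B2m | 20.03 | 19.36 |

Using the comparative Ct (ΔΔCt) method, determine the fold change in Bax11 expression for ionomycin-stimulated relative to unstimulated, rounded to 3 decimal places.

2.412

ΔCt(unstimulated) = 28.140 − 20.030 = 8.110
ΔCt(ionomycin-stimulated) = 26.200 − 19.360 = 6.840
ΔΔCt = 6.840 − 8.110 = -1.270
Fold change = 2^(−(-1.270)) = 2^1.270 = 2.4116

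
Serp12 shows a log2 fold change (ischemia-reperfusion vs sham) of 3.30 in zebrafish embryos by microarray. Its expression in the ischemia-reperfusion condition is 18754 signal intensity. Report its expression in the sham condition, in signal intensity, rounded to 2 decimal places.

Fold change = 2^(3.30) = 9.8492
sham expression = 18754 / 9.8492 = 1904.12

1904.12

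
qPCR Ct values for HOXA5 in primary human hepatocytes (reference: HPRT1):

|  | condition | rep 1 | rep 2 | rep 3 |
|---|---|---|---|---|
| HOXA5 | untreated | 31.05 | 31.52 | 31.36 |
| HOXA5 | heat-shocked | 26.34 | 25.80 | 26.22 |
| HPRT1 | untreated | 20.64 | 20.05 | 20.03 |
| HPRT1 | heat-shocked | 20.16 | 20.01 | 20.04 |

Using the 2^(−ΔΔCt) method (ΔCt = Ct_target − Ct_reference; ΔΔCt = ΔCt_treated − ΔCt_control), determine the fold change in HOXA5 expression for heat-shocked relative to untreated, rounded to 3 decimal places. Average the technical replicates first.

Mean Ct: HOXA5 untreated 31.310; HOXA5 heat-shocked 26.120; HPRT1 untreated 20.240; HPRT1 heat-shocked 20.070
ΔCt(untreated) = 31.310 − 20.240 = 11.070
ΔCt(heat-shocked) = 26.120 − 20.070 = 6.050
ΔΔCt = 6.050 − 11.070 = -5.020
Fold change = 2^(−(-5.020)) = 2^5.020 = 32.4467

32.447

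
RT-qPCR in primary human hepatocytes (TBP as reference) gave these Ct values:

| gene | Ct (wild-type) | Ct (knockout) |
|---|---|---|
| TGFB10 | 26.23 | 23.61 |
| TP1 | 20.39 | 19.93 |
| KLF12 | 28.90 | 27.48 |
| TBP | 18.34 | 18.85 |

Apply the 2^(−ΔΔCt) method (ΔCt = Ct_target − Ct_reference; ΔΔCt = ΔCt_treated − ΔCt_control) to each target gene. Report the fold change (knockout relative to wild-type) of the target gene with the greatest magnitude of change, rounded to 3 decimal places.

8.754

TGFB10: ΔΔCt = (23.61−18.85) − (26.23−18.34) = 4.76 − 7.89 = -3.13; fold change = 2^3.13 = 8.754
TP1: ΔΔCt = (19.93−18.85) − (20.39−18.34) = 1.08 − 2.05 = -0.97; fold change = 2^0.97 = 1.959
KLF12: ΔΔCt = (27.48−18.85) − (28.90−18.34) = 8.63 − 10.56 = -1.93; fold change = 2^1.93 = 3.811
TGFB10 has the largest |ΔΔCt| = 3.13.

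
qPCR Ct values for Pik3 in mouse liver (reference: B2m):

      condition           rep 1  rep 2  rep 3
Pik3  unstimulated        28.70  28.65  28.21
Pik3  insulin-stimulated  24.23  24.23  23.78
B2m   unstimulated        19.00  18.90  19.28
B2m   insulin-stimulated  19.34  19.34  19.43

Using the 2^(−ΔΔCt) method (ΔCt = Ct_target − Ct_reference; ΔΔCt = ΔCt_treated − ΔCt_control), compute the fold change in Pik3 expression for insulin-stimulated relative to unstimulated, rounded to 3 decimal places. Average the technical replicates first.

Mean Ct: Pik3 unstimulated 28.520; Pik3 insulin-stimulated 24.080; B2m unstimulated 19.060; B2m insulin-stimulated 19.370
ΔCt(unstimulated) = 28.520 − 19.060 = 9.460
ΔCt(insulin-stimulated) = 24.080 − 19.370 = 4.710
ΔΔCt = 4.710 − 9.460 = -4.750
Fold change = 2^(−(-4.750)) = 2^4.750 = 26.9087

26.909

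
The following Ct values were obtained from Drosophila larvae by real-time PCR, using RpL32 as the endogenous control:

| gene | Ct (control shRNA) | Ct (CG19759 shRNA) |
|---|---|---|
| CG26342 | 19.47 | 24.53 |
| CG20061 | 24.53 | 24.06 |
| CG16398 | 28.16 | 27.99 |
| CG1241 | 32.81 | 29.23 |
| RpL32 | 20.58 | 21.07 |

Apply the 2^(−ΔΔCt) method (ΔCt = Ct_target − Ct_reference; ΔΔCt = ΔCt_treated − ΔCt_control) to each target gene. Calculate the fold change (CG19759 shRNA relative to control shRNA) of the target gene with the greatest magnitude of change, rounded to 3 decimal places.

0.042

CG26342: ΔΔCt = (24.53−21.07) − (19.47−20.58) = 3.46 − (-1.11) = 4.57; fold change = 2^-4.57 = 0.042
CG20061: ΔΔCt = (24.06−21.07) − (24.53−20.58) = 2.99 − 3.95 = -0.96; fold change = 2^0.96 = 1.945
CG16398: ΔΔCt = (27.99−21.07) − (28.16−20.58) = 6.92 − 7.58 = -0.66; fold change = 2^0.66 = 1.580
CG1241: ΔΔCt = (29.23−21.07) − (32.81−20.58) = 8.16 − 12.23 = -4.07; fold change = 2^4.07 = 16.795
CG26342 has the largest |ΔΔCt| = 4.57.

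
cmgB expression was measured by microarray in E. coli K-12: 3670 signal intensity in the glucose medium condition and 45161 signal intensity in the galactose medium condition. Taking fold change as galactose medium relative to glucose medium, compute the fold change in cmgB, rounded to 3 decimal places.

12.305

Fold change = 45161 / 3670 = 12.3054
cmgB is upregulated.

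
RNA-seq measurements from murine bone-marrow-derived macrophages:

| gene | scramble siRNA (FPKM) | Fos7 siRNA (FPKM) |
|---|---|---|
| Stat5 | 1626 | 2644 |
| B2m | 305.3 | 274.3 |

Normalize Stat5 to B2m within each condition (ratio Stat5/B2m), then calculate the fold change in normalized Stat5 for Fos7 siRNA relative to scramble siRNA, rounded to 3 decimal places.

1.810

Stat5/B2m (scramble siRNA) = 1626 / 305.3 = 5.3259
Stat5/B2m (Fos7 siRNA) = 2644 / 274.3 = 9.6391
Fold change = 9.6391 / 5.3259 = 1.8098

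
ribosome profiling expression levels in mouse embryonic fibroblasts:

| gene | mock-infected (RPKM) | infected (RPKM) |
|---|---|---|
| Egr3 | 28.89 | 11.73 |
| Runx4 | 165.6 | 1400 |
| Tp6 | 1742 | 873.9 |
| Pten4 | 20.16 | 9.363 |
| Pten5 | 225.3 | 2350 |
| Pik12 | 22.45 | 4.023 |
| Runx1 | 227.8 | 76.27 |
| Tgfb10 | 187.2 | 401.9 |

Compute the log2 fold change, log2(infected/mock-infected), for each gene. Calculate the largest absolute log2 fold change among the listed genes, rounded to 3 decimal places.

3.383

log2(11.73/28.89) = -1.300  (Egr3)
log2(1400/165.6) = 3.080  (Runx4)
log2(873.9/1742) = -0.995  (Tp6)
log2(9.363/20.16) = -1.106  (Pten4)
log2(2350/225.3) = 3.383  (Pten5)
log2(4.023/22.45) = -2.480  (Pik12)
log2(76.27/227.8) = -1.579  (Runx1)
log2(401.9/187.2) = 1.102  (Tgfb10)
The largest magnitude belongs to Pten5.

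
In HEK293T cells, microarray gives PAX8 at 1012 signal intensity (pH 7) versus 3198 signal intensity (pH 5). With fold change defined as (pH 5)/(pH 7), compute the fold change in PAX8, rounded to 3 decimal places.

Fold change = 3198 / 1012 = 3.1601
PAX8 is upregulated.

3.160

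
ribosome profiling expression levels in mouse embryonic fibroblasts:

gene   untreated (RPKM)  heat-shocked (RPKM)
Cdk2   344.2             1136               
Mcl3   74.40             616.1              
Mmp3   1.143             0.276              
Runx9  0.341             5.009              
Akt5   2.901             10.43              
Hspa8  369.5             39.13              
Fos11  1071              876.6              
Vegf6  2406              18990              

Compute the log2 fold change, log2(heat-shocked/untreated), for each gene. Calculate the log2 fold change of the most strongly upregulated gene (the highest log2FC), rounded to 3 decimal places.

3.877

log2(1136/344.2) = 1.723  (Cdk2)
log2(616.1/74.40) = 3.050  (Mcl3)
log2(0.276/1.143) = -2.050  (Mmp3)
log2(5.009/0.341) = 3.877  (Runx9)
log2(10.43/2.901) = 1.846  (Akt5)
log2(39.13/369.5) = -3.239  (Hspa8)
log2(876.6/1071) = -0.289  (Fos11)
log2(18990/2406) = 2.981  (Vegf6)
Runx9 is most strongly upregulated.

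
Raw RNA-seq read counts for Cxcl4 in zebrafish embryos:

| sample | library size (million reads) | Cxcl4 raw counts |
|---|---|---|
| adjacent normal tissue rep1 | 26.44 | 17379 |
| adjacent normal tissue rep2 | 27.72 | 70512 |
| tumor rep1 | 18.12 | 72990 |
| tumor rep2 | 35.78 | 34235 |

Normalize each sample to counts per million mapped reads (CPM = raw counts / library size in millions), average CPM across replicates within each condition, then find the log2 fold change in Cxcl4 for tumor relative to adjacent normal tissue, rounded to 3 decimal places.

CPM(adjacent normal tissue rep1) = 17379 / 26.44 = 657.2995
CPM(adjacent normal tissue rep2) = 70512 / 27.72 = 2543.7229
CPM(tumor rep1) = 72990 / 18.12 = 4028.1457
CPM(tumor rep2) = 34235 / 35.78 = 956.8195
mean CPM(adjacent normal tissue) = 1600.5112; mean CPM(tumor) = 2492.4826
Fold change = 2492.4826 / 1600.5112 = 1.55730
log2(1.55730) = 0.6391

0.639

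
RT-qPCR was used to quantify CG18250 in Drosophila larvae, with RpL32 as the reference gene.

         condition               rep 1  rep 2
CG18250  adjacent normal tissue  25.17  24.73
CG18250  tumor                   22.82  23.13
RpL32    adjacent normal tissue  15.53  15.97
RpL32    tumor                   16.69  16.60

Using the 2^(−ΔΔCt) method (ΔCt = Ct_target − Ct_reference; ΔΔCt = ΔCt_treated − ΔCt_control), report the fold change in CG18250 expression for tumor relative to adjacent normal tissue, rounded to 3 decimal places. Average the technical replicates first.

Mean Ct: CG18250 adjacent normal tissue 24.950; CG18250 tumor 22.975; RpL32 adjacent normal tissue 15.750; RpL32 tumor 16.645
ΔCt(adjacent normal tissue) = 24.950 − 15.750 = 9.200
ΔCt(tumor) = 22.975 − 16.645 = 6.330
ΔΔCt = 6.330 − 9.200 = -2.870
Fold change = 2^(−(-2.870)) = 2^2.870 = 7.3107

7.311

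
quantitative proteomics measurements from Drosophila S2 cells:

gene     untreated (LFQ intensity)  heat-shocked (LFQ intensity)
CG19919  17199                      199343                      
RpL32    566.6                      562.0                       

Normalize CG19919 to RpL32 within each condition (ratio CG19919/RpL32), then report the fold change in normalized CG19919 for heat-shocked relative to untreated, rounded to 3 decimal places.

CG19919/RpL32 (untreated) = 17199 / 566.6 = 30.355
CG19919/RpL32 (heat-shocked) = 199343 / 562.0 = 354.7
Fold change = 354.7 / 30.355 = 11.6853

11.685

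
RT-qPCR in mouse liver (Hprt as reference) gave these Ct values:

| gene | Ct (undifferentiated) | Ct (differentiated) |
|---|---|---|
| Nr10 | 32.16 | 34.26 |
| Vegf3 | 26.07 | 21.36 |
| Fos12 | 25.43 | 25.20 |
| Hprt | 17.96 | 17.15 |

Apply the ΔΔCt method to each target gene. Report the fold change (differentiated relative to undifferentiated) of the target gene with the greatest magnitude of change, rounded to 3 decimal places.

Nr10: ΔΔCt = (34.26−17.15) − (32.16−17.96) = 17.11 − 14.20 = 2.91; fold change = 2^-2.91 = 0.133
Vegf3: ΔΔCt = (21.36−17.15) − (26.07−17.96) = 4.21 − 8.11 = -3.90; fold change = 2^3.90 = 14.929
Fos12: ΔΔCt = (25.20−17.15) − (25.43−17.96) = 8.05 − 7.47 = 0.58; fold change = 2^-0.58 = 0.669
Vegf3 has the largest |ΔΔCt| = 3.90.

14.929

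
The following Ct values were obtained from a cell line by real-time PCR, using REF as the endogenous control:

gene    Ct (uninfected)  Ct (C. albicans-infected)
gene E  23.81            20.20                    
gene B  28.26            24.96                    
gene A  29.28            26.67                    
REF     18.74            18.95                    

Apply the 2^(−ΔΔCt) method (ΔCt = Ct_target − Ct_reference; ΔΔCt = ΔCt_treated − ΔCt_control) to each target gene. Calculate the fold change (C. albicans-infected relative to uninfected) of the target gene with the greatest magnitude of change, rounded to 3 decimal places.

14.123

gene E: ΔΔCt = (20.20−18.95) − (23.81−18.74) = 1.25 − 5.07 = -3.82; fold change = 2^3.82 = 14.123
gene B: ΔΔCt = (24.96−18.95) − (28.26−18.74) = 6.01 − 9.52 = -3.51; fold change = 2^3.51 = 11.392
gene A: ΔΔCt = (26.67−18.95) − (29.28−18.74) = 7.72 − 10.54 = -2.82; fold change = 2^2.82 = 7.062
gene E has the largest |ΔΔCt| = 3.82.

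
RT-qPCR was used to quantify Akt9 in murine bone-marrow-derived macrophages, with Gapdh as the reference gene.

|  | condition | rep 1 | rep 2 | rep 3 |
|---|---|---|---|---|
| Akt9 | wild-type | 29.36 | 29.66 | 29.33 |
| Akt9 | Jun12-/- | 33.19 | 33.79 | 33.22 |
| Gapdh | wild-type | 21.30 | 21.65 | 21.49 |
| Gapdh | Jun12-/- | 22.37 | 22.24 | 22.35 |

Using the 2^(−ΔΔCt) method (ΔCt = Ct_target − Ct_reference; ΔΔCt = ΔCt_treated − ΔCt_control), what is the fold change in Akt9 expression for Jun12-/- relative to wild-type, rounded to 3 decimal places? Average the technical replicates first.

0.116

Mean Ct: Akt9 wild-type 29.450; Akt9 Jun12-/- 33.400; Gapdh wild-type 21.480; Gapdh Jun12-/- 22.320
ΔCt(wild-type) = 29.450 − 21.480 = 7.970
ΔCt(Jun12-/-) = 33.400 − 22.320 = 11.080
ΔΔCt = 11.080 − 7.970 = 3.110
Fold change = 2^(−3.110) = 0.1158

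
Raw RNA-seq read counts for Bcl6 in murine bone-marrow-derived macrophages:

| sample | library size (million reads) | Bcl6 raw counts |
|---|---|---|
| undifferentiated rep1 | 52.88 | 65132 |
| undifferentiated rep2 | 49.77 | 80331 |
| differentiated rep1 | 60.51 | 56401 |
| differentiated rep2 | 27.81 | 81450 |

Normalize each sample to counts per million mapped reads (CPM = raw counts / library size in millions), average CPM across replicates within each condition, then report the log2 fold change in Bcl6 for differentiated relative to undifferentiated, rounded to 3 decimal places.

CPM(undifferentiated rep1) = 65132 / 52.88 = 1231.6944
CPM(undifferentiated rep2) = 80331 / 49.77 = 1614.0446
CPM(differentiated rep1) = 56401 / 60.51 = 932.0939
CPM(differentiated rep2) = 81450 / 27.81 = 2928.8026
mean CPM(undifferentiated) = 1422.8695; mean CPM(differentiated) = 1930.4482
Fold change = 1930.4482 / 1422.8695 = 1.35673
log2(1.35673) = 0.4401

0.440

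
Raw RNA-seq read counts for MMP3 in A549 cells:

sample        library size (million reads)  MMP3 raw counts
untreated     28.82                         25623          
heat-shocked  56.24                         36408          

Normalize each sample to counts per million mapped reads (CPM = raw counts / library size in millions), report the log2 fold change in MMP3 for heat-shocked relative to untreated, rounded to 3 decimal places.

CPM(untreated) = 25623 / 28.82 = 889.0701
CPM(heat-shocked) = 36408 / 56.24 = 647.3684
Fold change = 647.3684 / 889.0701 = 0.72814
log2(0.72814) = -0.4577

-0.458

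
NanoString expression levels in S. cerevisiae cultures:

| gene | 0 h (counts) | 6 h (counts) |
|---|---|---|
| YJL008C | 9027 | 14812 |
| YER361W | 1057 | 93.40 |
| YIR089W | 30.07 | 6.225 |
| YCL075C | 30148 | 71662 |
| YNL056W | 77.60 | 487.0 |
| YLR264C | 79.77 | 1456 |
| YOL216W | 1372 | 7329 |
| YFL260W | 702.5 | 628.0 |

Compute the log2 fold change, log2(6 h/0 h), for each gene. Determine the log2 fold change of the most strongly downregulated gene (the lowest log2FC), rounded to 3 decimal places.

-3.500

log2(14812/9027) = 0.714  (YJL008C)
log2(93.40/1057) = -3.500  (YER361W)
log2(6.225/30.07) = -2.272  (YIR089W)
log2(71662/30148) = 1.249  (YCL075C)
log2(487.0/77.60) = 2.650  (YNL056W)
log2(1456/79.77) = 4.190  (YLR264C)
log2(7329/1372) = 2.417  (YOL216W)
log2(628.0/702.5) = -0.162  (YFL260W)
YER361W is most strongly downregulated.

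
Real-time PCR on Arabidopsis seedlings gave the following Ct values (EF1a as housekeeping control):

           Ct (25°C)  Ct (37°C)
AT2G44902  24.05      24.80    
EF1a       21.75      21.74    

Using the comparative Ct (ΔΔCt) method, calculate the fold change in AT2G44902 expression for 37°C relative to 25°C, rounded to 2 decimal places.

ΔCt(25°C) = 24.050 − 21.750 = 2.300
ΔCt(37°C) = 24.800 − 21.740 = 3.060
ΔΔCt = 3.060 − 2.300 = 0.760
Fold change = 2^(−0.760) = 0.590

0.59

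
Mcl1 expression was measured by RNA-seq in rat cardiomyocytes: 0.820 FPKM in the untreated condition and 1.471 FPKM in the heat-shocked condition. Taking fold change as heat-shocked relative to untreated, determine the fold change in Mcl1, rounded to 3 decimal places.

Fold change = 1.471 / 0.820 = 1.7939
Mcl1 is upregulated.

1.794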